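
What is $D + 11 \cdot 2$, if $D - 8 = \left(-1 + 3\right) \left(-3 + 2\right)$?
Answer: $28$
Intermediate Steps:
$D = 6$ ($D = 8 + \left(-1 + 3\right) \left(-3 + 2\right) = 8 + 2 \left(-1\right) = 8 - 2 = 6$)
$D + 11 \cdot 2 = 6 + 11 \cdot 2 = 6 + 22 = 28$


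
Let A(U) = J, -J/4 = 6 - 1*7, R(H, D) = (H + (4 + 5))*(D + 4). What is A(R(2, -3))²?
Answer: 16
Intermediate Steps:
R(H, D) = (4 + D)*(9 + H) (R(H, D) = (H + 9)*(4 + D) = (9 + H)*(4 + D) = (4 + D)*(9 + H))
J = 4 (J = -4*(6 - 1*7) = -4*(6 - 7) = -4*(-1) = 4)
A(U) = 4
A(R(2, -3))² = 4² = 16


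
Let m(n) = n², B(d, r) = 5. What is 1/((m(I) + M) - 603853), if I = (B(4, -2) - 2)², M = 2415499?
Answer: 1/1811727 ≈ 5.5196e-7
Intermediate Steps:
I = 9 (I = (5 - 2)² = 3² = 9)
1/((m(I) + M) - 603853) = 1/((9² + 2415499) - 603853) = 1/((81 + 2415499) - 603853) = 1/(2415580 - 603853) = 1/1811727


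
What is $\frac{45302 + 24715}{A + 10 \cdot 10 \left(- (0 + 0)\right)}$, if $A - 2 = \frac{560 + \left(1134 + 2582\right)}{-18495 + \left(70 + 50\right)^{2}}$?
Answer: $\frac{286719615}{3914} \approx 73255.0$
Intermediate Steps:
$A = \frac{3914}{4095}$ ($A = 2 + \frac{560 + \left(1134 + 2582\right)}{-18495 + \left(70 + 50\right)^{2}} = 2 + \frac{560 + 3716}{-18495 + 120^{2}} = 2 + \frac{4276}{-18495 + 14400} = 2 + \frac{4276}{-4095} = 2 + 4276 \left(- \frac{1}{4095}\right) = 2 - \frac{4276}{4095} = \frac{3914}{4095} \approx 0.9558$)
$\frac{45302 + 24715}{A + 10 \cdot 10 \left(- (0 + 0)\right)} = \frac{45302 + 24715}{\frac{3914}{4095} + 10 \cdot 10 \left(- (0 + 0)\right)} = \frac{70017}{\frac{3914}{4095} + 100 \left(\left(-1\right) 0\right)} = \frac{70017}{\frac{3914}{4095} + 100 \cdot 0} = \frac{70017}{\frac{3914}{4095} + 0} = \frac{70017}{\frac{3914}{4095}} = 70017 \cdot \frac{4095}{3914} = \frac{286719615}{3914}$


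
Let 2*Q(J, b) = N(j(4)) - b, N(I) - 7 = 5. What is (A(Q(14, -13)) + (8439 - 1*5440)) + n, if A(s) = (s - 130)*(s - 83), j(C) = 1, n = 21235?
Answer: 130071/4 ≈ 32518.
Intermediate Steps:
N(I) = 12 (N(I) = 7 + 5 = 12)
Q(J, b) = 6 - b/2 (Q(J, b) = (12 - b)/2 = 6 - b/2)
A(s) = (-130 + s)*(-83 + s)
(A(Q(14, -13)) + (8439 - 1*5440)) + n = ((10790 + (6 - ½*(-13))² - 213*(6 - ½*(-13))) + (8439 - 1*5440)) + 21235 = ((10790 + (6 + 13/2)² - 213*(6 + 13/2)) + (8439 - 5440)) + 21235 = ((10790 + (25/2)² - 213*25/2) + 2999) + 21235 = ((10790 + 625/4 - 5325/2) + 2999) + 21235 = (33135/4 + 2999) + 21235 = 45131/4 + 21235 = 130071/4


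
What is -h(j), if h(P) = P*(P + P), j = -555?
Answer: -616050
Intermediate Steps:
h(P) = 2*P² (h(P) = P*(2*P) = 2*P²)
-h(j) = -2*(-555)² = -2*308025 = -1*616050 = -616050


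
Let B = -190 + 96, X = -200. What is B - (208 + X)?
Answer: -102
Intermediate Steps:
B = -94
B - (208 + X) = -94 - (208 - 200) = -94 - 1*8 = -94 - 8 = -102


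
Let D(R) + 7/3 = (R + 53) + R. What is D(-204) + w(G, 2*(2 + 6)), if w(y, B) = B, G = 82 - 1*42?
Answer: -1024/3 ≈ -341.33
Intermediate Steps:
G = 40 (G = 82 - 42 = 40)
D(R) = 152/3 + 2*R (D(R) = -7/3 + ((R + 53) + R) = -7/3 + ((53 + R) + R) = -7/3 + (53 + 2*R) = 152/3 + 2*R)
D(-204) + w(G, 2*(2 + 6)) = (152/3 + 2*(-204)) + 2*(2 + 6) = (152/3 - 408) + 2*8 = -1072/3 + 16 = -1024/3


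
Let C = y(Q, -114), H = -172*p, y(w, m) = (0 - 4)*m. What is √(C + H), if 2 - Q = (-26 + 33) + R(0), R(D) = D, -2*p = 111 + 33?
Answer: 2*√3210 ≈ 113.31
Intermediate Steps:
p = -72 (p = -(111 + 33)/2 = -½*144 = -72)
Q = -5 (Q = 2 - ((-26 + 33) + 0) = 2 - (7 + 0) = 2 - 1*7 = 2 - 7 = -5)
y(w, m) = -4*m
H = 12384 (H = -172*(-72) = 12384)
C = 456 (C = -4*(-114) = 456)
√(C + H) = √(456 + 12384) = √12840 = 2*√3210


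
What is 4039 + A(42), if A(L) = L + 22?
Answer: 4103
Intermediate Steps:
A(L) = 22 + L
4039 + A(42) = 4039 + (22 + 42) = 4039 + 64 = 4103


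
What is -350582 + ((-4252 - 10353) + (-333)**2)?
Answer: -254298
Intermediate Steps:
-350582 + ((-4252 - 10353) + (-333)**2) = -350582 + (-14605 + 110889) = -350582 + 96284 = -254298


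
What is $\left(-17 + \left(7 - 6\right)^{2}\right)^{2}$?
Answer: $256$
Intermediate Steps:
$\left(-17 + \left(7 - 6\right)^{2}\right)^{2} = \left(-17 + 1^{2}\right)^{2} = \left(-17 + 1\right)^{2} = \left(-16\right)^{2} = 256$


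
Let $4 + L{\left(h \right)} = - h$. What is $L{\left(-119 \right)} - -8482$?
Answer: $8597$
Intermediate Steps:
$L{\left(h \right)} = -4 - h$
$L{\left(-119 \right)} - -8482 = \left(-4 - -119\right) - -8482 = \left(-4 + 119\right) + 8482 = 115 + 8482 = 8597$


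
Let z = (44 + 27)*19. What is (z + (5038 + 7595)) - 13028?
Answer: 954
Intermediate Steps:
z = 1349 (z = 71*19 = 1349)
(z + (5038 + 7595)) - 13028 = (1349 + (5038 + 7595)) - 13028 = (1349 + 12633) - 13028 = 13982 - 13028 = 954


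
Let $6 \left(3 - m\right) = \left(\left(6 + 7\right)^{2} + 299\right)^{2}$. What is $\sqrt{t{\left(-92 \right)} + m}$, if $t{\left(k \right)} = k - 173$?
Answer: $i \sqrt{36766} \approx 191.74 i$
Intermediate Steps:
$t{\left(k \right)} = -173 + k$
$m = -36501$ ($m = 3 - \frac{\left(\left(6 + 7\right)^{2} + 299\right)^{2}}{6} = 3 - \frac{\left(13^{2} + 299\right)^{2}}{6} = 3 - \frac{\left(169 + 299\right)^{2}}{6} = 3 - \frac{468^{2}}{6} = 3 - 36504 = -36501$)
$\sqrt{t{\left(-92 \right)} + m} = \sqrt{\left(-173 - 92\right) - 36501} = \sqrt{-265 - 36501} = \sqrt{-36766} = i \sqrt{36766}$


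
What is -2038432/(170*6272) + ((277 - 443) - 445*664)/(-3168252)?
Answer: -47992473983/26391539160 ≈ -1.8185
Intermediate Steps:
-2038432/(170*6272) + ((277 - 443) - 445*664)/(-3168252) = -2038432/1066240 + (-166 - 295480)*(-1/3168252) = -2038432*1/1066240 - 295646*(-1/3168252) = -63701/33320 + 147823/1584126 = -47992473983/26391539160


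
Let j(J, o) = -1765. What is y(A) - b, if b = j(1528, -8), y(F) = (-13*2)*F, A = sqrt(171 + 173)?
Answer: 1765 - 52*sqrt(86) ≈ 1282.8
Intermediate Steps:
A = 2*sqrt(86) (A = sqrt(344) = 2*sqrt(86) ≈ 18.547)
y(F) = -26*F
b = -1765
y(A) - b = -52*sqrt(86) - 1*(-1765) = -52*sqrt(86) + 1765 = 1765 - 52*sqrt(86)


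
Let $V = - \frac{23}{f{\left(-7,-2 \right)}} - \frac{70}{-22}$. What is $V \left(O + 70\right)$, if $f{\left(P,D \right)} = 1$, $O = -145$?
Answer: $\frac{16350}{11} \approx 1486.4$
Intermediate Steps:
$V = - \frac{218}{11}$ ($V = - \frac{23}{1} - \frac{70}{-22} = \left(-23\right) 1 - - \frac{35}{11} = -23 + \frac{35}{11} = - \frac{218}{11} \approx -19.818$)
$V \left(O + 70\right) = - \frac{218 \left(-145 + 70\right)}{11} = \left(- \frac{218}{11}\right) \left(-75\right) = \frac{16350}{11}$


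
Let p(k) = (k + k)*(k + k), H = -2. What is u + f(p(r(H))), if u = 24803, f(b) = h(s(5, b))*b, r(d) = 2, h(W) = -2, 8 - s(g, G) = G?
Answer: 24771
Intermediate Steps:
s(g, G) = 8 - G
p(k) = 4*k**2 (p(k) = (2*k)*(2*k) = 4*k**2)
f(b) = -2*b
u + f(p(r(H))) = 24803 - 8*2**2 = 24803 - 8*4 = 24803 - 2*16 = 24803 - 32 = 24771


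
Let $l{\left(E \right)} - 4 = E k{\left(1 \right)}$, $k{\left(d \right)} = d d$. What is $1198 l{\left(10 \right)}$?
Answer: $16772$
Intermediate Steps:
$k{\left(d \right)} = d^{2}$
$l{\left(E \right)} = 4 + E$ ($l{\left(E \right)} = 4 + E 1^{2} = 4 + E 1 = 4 + E$)
$1198 l{\left(10 \right)} = 1198 \left(4 + 10\right) = 1198 \cdot 14 = 16772$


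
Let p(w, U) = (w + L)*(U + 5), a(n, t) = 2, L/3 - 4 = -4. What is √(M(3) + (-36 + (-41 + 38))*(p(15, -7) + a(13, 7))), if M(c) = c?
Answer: √1095 ≈ 33.091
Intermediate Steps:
L = 0 (L = 12 + 3*(-4) = 12 - 12 = 0)
p(w, U) = w*(5 + U) (p(w, U) = (w + 0)*(U + 5) = w*(5 + U))
√(M(3) + (-36 + (-41 + 38))*(p(15, -7) + a(13, 7))) = √(3 + (-36 + (-41 + 38))*(15*(5 - 7) + 2)) = √(3 + (-36 - 3)*(15*(-2) + 2)) = √(3 - 39*(-30 + 2)) = √(3 - 39*(-28)) = √(3 + 1092) = √1095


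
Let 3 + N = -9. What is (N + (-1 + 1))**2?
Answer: 144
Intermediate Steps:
N = -12 (N = -3 - 9 = -12)
(N + (-1 + 1))**2 = (-12 + (-1 + 1))**2 = (-12 + 0)**2 = (-12)**2 = 144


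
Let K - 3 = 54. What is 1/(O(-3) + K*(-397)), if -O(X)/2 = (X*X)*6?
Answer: -1/22737 ≈ -4.3981e-5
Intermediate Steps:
O(X) = -12*X**2 (O(X) = -2*X*X*6 = -2*X**2*6 = -12*X**2)
K = 57 (K = 3 + 54 = 57)
1/(O(-3) + K*(-397)) = 1/(-12*(-3)**2 + 57*(-397)) = 1/(-12*9 - 22629) = 1/(-108 - 22629) = 1/(-22737) = -1/22737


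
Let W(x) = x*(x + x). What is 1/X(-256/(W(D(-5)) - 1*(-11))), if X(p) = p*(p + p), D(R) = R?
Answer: 3721/131072 ≈ 0.028389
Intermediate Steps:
W(x) = 2*x**2 (W(x) = x*(2*x) = 2*x**2)
X(p) = 2*p**2 (X(p) = p*(2*p) = 2*p**2)
1/X(-256/(W(D(-5)) - 1*(-11))) = 1/(2*(-256/(2*(-5)**2 - 1*(-11)))**2) = 1/(2*(-256/(2*25 + 11))**2) = 1/(2*(-256/(50 + 11))**2) = 1/(2*(-256/61)**2) = 1/(2*(65536/3721)) = 1/(131072/3721) = 3721/131072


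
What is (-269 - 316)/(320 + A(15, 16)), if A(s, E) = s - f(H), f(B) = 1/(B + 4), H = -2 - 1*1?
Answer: -585/334 ≈ -1.7515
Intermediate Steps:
H = -3 (H = -2 - 1 = -3)
f(B) = 1/(4 + B)
A(s, E) = -1 + s (A(s, E) = s - 1/(4 - 3) = s - 1/1 = s - 1*1 = s - 1 = -1 + s)
(-269 - 316)/(320 + A(15, 16)) = (-269 - 316)/(320 + (-1 + 15)) = -585/(320 + 14) = -585/334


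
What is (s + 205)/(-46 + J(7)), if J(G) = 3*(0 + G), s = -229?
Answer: 24/25 ≈ 0.96000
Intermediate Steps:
J(G) = 3*G
(s + 205)/(-46 + J(7)) = (-229 + 205)/(-46 + 3*7) = -24/(-46 + 21) = -24/(-25) = -24*(-1/25) = 24/25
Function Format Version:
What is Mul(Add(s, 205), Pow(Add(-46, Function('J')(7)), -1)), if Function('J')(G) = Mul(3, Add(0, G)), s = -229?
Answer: Rational(24, 25) ≈ 0.96000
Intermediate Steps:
Function('J')(G) = Mul(3, G)
Mul(Add(s, 205), Pow(Add(-46, Function('J')(7)), -1)) = Mul(Add(-229, 205), Pow(Add(-46, Mul(3, 7)), -1)) = Mul(-24, Pow(Add(-46, 21), -1)) = Mul(-24, Pow(-25, -1)) = Mul(-24, Rational(-1, 25)) = Rational(24, 25)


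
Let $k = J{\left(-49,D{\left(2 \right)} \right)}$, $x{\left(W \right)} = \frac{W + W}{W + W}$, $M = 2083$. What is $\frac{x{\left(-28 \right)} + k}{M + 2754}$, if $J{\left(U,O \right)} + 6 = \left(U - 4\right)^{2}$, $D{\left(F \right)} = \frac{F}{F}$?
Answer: $\frac{2804}{4837} \approx 0.5797$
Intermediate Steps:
$D{\left(F \right)} = 1$
$J{\left(U,O \right)} = -6 + \left(-4 + U\right)^{2}$ ($J{\left(U,O \right)} = -6 + \left(U - 4\right)^{2} = -6 + \left(-4 + U\right)^{2}$)
$x{\left(W \right)} = 1$ ($x{\left(W \right)} = \frac{2 W}{2 W} = 2 W \frac{1}{2 W} = 1$)
$k = 2803$ ($k = -6 + \left(-4 - 49\right)^{2} = -6 + \left(-53\right)^{2} = -6 + 2809 = 2803$)
$\frac{x{\left(-28 \right)} + k}{M + 2754} = \frac{1 + 2803}{2083 + 2754} = \frac{2804}{4837}$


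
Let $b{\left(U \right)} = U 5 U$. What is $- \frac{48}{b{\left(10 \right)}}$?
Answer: $- \frac{12}{125} \approx -0.096$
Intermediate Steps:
$b{\left(U \right)} = 5 U^{2}$ ($b{\left(U \right)} = 5 U U = 5 U^{2}$)
$- \frac{48}{b{\left(10 \right)}} = - \frac{48}{5 \cdot 10^{2}} = - \frac{48}{5 \cdot 100} = - \frac{48}{500} = \left(-48\right) \frac{1}{500} = - \frac{12}{125}$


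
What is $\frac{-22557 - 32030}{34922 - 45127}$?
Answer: $\frac{4199}{785} \approx 5.349$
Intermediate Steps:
$\frac{-22557 - 32030}{34922 - 45127} = - \frac{54587}{-10205} = \left(-54587\right) \left(- \frac{1}{10205}\right) = \frac{4199}{785}$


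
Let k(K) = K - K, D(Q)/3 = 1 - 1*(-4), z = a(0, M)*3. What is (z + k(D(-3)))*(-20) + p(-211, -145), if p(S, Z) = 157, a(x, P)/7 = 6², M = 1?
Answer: -14963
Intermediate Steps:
a(x, P) = 252 (a(x, P) = 7*6² = 7*36 = 252)
z = 756 (z = 252*3 = 756)
D(Q) = 15 (D(Q) = 3*(1 - 1*(-4)) = 3*(1 + 4) = 3*5 = 15)
k(K) = 0
(z + k(D(-3)))*(-20) + p(-211, -145) = (756 + 0)*(-20) + 157 = 756*(-20) + 157 = -15120 + 157 = -14963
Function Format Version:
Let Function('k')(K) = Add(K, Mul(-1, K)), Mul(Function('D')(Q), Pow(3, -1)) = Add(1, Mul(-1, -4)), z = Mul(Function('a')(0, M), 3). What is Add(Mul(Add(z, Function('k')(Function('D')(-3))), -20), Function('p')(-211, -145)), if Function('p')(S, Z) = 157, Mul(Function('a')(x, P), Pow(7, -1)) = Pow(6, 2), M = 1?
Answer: -14963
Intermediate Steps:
Function('a')(x, P) = 252 (Function('a')(x, P) = Mul(7, Pow(6, 2)) = Mul(7, 36) = 252)
z = 756 (z = Mul(252, 3) = 756)
Function('D')(Q) = 15 (Function('D')(Q) = Mul(3, Add(1, Mul(-1, -4))) = Mul(3, Add(1, 4)) = Mul(3, 5) = 15)
Function('k')(K) = 0
Add(Mul(Add(z, Function('k')(Function('D')(-3))), -20), Function('p')(-211, -145)) = Add(Mul(Add(756, 0), -20), 157) = Add(Mul(756, -20), 157) = Add(-15120, 157) = -14963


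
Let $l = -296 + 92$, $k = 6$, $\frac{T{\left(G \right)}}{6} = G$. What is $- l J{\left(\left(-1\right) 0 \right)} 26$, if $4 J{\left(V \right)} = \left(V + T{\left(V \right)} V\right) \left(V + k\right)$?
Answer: $0$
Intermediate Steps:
$T{\left(G \right)} = 6 G$
$l = -204$
$J{\left(V \right)} = \frac{\left(6 + V\right) \left(V + 6 V^{2}\right)}{4}$ ($J{\left(V \right)} = \frac{\left(V + 6 V V\right) \left(V + 6\right)}{4} = \frac{\left(V + 6 V^{2}\right) \left(6 + V\right)}{4} = \frac{\left(6 + V\right) \left(V + 6 V^{2}\right)}{4}$)
$- l J{\left(\left(-1\right) 0 \right)} 26 = - \left(-204\right) \frac{\left(-1\right) 0 \left(6 + 6 \left(\left(-1\right) 0\right)^{2} + 37 \left(\left(-1\right) 0\right)\right)}{4} \cdot 26 = - \left(-204\right) \frac{1}{4} \cdot 0 \left(6 + 6 \cdot 0^{2} + 37 \cdot 0\right) 26 = - \left(-204\right) \frac{1}{4} \cdot 0 \left(6 + 6 \cdot 0 + 0\right) 26 = - \left(-204\right) \frac{1}{4} \cdot 0 \left(6 + 0 + 0\right) 26 = - \left(-204\right) \frac{1}{4} \cdot 0 \cdot 6 \cdot 26 = - \left(-204\right) 0 \cdot 26 = - \left(-204\right) 0 = \left(-1\right) 0 = 0$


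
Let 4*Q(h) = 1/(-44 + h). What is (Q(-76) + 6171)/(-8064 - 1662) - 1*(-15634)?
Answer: 72984054241/4668480 ≈ 15633.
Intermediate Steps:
Q(h) = 1/(4*(-44 + h))
(Q(-76) + 6171)/(-8064 - 1662) - 1*(-15634) = (1/(4*(-44 - 76)) + 6171)/(-8064 - 1662) - 1*(-15634) = ((¼)/(-120) + 6171)/(-9726) + 15634 = ((¼)*(-1/120) + 6171)*(-1/9726) + 15634 = (-1/480 + 6171)*(-1/9726) + 15634 = (2962079/480)*(-1/9726) + 15634 = -2962079/4668480 + 15634 = 72984054241/4668480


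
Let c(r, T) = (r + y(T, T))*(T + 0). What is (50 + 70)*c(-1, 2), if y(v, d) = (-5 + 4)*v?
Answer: -720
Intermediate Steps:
y(v, d) = -v
c(r, T) = T*(r - T) (c(r, T) = (r - T)*(T + 0) = (r - T)*T = T*(r - T))
(50 + 70)*c(-1, 2) = (50 + 70)*(2*(-1 - 1*2)) = 120*(2*(-1 - 2)) = 120*(2*(-3)) = 120*(-6) = -720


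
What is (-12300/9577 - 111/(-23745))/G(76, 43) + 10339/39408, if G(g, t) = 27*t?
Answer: 302024057748779/1156047732301680 ≈ 0.26126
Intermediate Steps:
(-12300/9577 - 111/(-23745))/G(76, 43) + 10339/39408 = (-12300/9577 - 111/(-23745))/((27*43)) + 10339/39408 = (-12300*1/9577 - 111*(-1/23745))/1161 + 10339*(1/39408) = (-12300/9577 + 37/7915)*(1/1161) + 10339/39408 = -97000151/75801955*1/1161 + 10339/39408 = -97000151/88006069755 + 10339/39408 = 302024057748779/1156047732301680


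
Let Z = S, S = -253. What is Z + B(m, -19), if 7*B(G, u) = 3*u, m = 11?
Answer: -1828/7 ≈ -261.14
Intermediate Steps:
Z = -253
B(G, u) = 3*u/7 (B(G, u) = (3*u)/7 = 3*u/7)
Z + B(m, -19) = -253 + (3/7)*(-19) = -253 - 57/7 = -1828/7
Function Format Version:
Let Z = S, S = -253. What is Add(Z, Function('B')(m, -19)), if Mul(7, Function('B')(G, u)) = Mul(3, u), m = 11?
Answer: Rational(-1828, 7) ≈ -261.14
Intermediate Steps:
Z = -253
Function('B')(G, u) = Mul(Rational(3, 7), u) (Function('B')(G, u) = Mul(Rational(1, 7), Mul(3, u)) = Mul(Rational(3, 7), u))
Add(Z, Function('B')(m, -19)) = Add(-253, Mul(Rational(3, 7), -19)) = Add(-253, Rational(-57, 7)) = Rational(-1828, 7)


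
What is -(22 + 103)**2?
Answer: -15625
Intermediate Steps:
-(22 + 103)**2 = -1*125**2 = -1*15625 = -15625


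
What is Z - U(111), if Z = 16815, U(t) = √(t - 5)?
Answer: 16815 - √106 ≈ 16805.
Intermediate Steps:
U(t) = √(-5 + t)
Z - U(111) = 16815 - √(-5 + 111) = 16815 - √106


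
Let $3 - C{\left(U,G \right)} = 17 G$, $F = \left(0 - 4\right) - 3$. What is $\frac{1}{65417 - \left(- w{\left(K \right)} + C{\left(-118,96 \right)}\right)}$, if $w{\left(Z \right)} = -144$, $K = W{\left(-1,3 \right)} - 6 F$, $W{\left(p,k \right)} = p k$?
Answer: $\frac{1}{66902} \approx 1.4947 \cdot 10^{-5}$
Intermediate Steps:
$W{\left(p,k \right)} = k p$
$F = -7$ ($F = -4 - 3 = -7$)
$C{\left(U,G \right)} = 3 - 17 G$
$K = 39$ ($K = 3 \left(-1\right) - -42 = -3 + 42 = 39$)
$\frac{1}{65417 - \left(- w{\left(K \right)} + C{\left(-118,96 \right)}\right)} = \frac{1}{65417 - \left(147 - 1632\right)} = \frac{1}{65417 - -1485} = \frac{1}{65417 + \left(-144 + 1629\right)} = \frac{1}{65417 + 1485} = \frac{1}{66902}$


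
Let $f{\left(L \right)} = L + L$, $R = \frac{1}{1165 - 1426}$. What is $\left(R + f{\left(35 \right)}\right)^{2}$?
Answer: $\frac{333756361}{68121} \approx 4899.5$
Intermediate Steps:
$R = - \frac{1}{261}$ ($R = \frac{1}{-261} = - \frac{1}{261} \approx -0.0038314$)
$f{\left(L \right)} = 2 L$
$\left(R + f{\left(35 \right)}\right)^{2} = \left(- \frac{1}{261} + 2 \cdot 35\right)^{2} = \left(- \frac{1}{261} + 70\right)^{2} = \left(\frac{18269}{261}\right)^{2} = \frac{333756361}{68121}$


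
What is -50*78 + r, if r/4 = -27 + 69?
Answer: -3732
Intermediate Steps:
r = 168 (r = 4*(-27 + 69) = 4*42 = 168)
-50*78 + r = -50*78 + 168 = -3900 + 168 = -3732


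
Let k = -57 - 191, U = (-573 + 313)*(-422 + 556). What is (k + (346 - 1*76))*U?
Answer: -766480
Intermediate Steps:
U = -34840 (U = -260*134 = -34840)
k = -248
(k + (346 - 1*76))*U = (-248 + (346 - 1*76))*(-34840) = (-248 + (346 - 76))*(-34840) = (-248 + 270)*(-34840) = 22*(-34840) = -766480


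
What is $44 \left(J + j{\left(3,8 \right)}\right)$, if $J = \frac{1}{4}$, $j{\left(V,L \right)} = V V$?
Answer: $407$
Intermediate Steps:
$j{\left(V,L \right)} = V^{2}$
$J = \frac{1}{4} \approx 0.25$
$44 \left(J + j{\left(3,8 \right)}\right) = 44 \left(\frac{1}{4} + 3^{2}\right) = 44 \left(\frac{1}{4} + 9\right) = 44 \cdot \frac{37}{4} = 407$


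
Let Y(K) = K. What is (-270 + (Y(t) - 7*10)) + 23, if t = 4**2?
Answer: -301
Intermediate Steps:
t = 16
(-270 + (Y(t) - 7*10)) + 23 = (-270 + (16 - 7*10)) + 23 = (-270 + (16 - 70)) + 23 = (-270 - 54) + 23 = -324 + 23 = -301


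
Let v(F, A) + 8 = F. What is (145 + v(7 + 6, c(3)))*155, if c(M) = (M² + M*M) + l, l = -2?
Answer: 23250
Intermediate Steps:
c(M) = -2 + 2*M² (c(M) = (M² + M*M) - 2 = (M² + M²) - 2 = 2*M² - 2 = -2 + 2*M²)
v(F, A) = -8 + F
(145 + v(7 + 6, c(3)))*155 = (145 + (-8 + (7 + 6)))*155 = (145 + (-8 + 13))*155 = (145 + 5)*155 = 150*155 = 23250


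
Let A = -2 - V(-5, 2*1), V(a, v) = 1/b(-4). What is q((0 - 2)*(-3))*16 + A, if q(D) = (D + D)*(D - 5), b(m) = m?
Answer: 761/4 ≈ 190.25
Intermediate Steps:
V(a, v) = -¼ (V(a, v) = 1/(-4) = -¼)
q(D) = 2*D*(-5 + D) (q(D) = (2*D)*(-5 + D) = 2*D*(-5 + D))
A = -7/4 (A = -2 - 1*(-¼) = -2 + ¼ = -7/4 ≈ -1.7500)
q((0 - 2)*(-3))*16 + A = (2*((0 - 2)*(-3))*(-5 + (0 - 2)*(-3)))*16 - 7/4 = (2*(-2*(-3))*(-5 - 2*(-3)))*16 - 7/4 = (2*6*(-5 + 6))*16 - 7/4 = (2*6*1)*16 - 7/4 = 12*16 - 7/4 = 192 - 7/4 = 761/4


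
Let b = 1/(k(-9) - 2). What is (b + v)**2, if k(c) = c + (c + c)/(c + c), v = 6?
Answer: 3481/100 ≈ 34.810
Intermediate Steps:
k(c) = 1 + c (k(c) = c + (2*c)/((2*c)) = c + (2*c)*(1/(2*c)) = c + 1 = 1 + c)
b = -1/10 (b = 1/((1 - 9) - 2) = 1/(-8 - 2) = 1/(-10) = -1/10 ≈ -0.10000)
(b + v)**2 = (-1/10 + 6)**2 = (59/10)**2 = 3481/100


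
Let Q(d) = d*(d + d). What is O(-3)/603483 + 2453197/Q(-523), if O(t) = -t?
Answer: 493488108775/110046734338 ≈ 4.4844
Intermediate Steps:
Q(d) = 2*d² (Q(d) = d*(2*d) = 2*d²)
O(-3)/603483 + 2453197/Q(-523) = -1*(-3)/603483 + 2453197/((2*(-523)²)) = 3*(1/603483) + 2453197/((2*273529)) = 1/201161 + 2453197/547058 = 493488108775/110046734338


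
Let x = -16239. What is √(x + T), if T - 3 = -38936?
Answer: 2*I*√13793 ≈ 234.89*I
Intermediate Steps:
T = -38933 (T = 3 - 38936 = -38933)
√(x + T) = √(-16239 - 38933) = √(-55172) = 2*I*√13793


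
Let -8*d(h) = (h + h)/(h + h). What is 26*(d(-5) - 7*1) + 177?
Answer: -33/4 ≈ -8.2500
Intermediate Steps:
d(h) = -1/8 (d(h) = -(h + h)/(8*(h + h)) = -2*h/(8*(2*h)) = -2*h*1/(2*h)/8 = -1/8*1 = -1/8)
26*(d(-5) - 7*1) + 177 = 26*(-1/8 - 7*1) + 177 = 26*(-1/8 - 7) + 177 = 26*(-57/8) + 177 = -741/4 + 177 = -33/4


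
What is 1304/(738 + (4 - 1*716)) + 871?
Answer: 11975/13 ≈ 921.15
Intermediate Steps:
1304/(738 + (4 - 1*716)) + 871 = 1304/(738 + (4 - 716)) + 871 = 1304/(738 - 712) + 871 = 1304/26 + 871 = (1/26)*1304 + 871 = 652/13 + 871 = 11975/13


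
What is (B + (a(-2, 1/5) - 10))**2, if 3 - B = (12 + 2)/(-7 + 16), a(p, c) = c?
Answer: 141376/2025 ≈ 69.815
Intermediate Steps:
B = 13/9 (B = 3 - (12 + 2)/(-7 + 16) = 3 - 14/9 = 13/9 ≈ 1.4444)
(B + (a(-2, 1/5) - 10))**2 = (13/9 + (1/5 - 10))**2 = (13/9 - 49/5)**2 = (-376/45)**2 = 141376/2025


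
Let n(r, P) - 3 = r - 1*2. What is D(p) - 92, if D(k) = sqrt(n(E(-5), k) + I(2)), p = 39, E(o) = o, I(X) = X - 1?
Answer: -92 + I*sqrt(3) ≈ -92.0 + 1.732*I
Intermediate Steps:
I(X) = -1 + X
n(r, P) = 1 + r (n(r, P) = 3 + (r - 1*2) = 3 + (r - 2) = 3 + (-2 + r) = 1 + r)
D(k) = I*sqrt(3) (D(k) = sqrt((1 - 5) + (-1 + 2)) = sqrt(-4 + 1) = sqrt(-3) = I*sqrt(3))
D(p) - 92 = I*sqrt(3) - 92 = -92 + I*sqrt(3)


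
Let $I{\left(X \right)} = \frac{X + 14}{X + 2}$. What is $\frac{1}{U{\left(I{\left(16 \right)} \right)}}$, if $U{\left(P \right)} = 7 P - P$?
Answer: $\frac{1}{10} \approx 0.1$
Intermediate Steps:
$I{\left(X \right)} = \frac{14 + X}{2 + X}$
$U{\left(P \right)} = 6 P$
$\frac{1}{U{\left(I{\left(16 \right)} \right)}} = \frac{1}{6 \frac{14 + 16}{2 + 16}} = \frac{1}{6 \cdot \frac{1}{18} \cdot 30} = \frac{1}{6 \cdot \frac{5}{3}} = \frac{1}{10}$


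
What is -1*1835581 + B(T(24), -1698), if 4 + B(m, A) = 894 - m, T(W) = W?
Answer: -1834715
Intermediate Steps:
B(m, A) = 890 - m (B(m, A) = -4 + (894 - m) = 890 - m)
-1*1835581 + B(T(24), -1698) = -1*1835581 + (890 - 1*24) = -1835581 + (890 - 24) = -1835581 + 866 = -1834715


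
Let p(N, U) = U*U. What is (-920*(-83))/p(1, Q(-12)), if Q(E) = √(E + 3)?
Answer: -76360/9 ≈ -8484.4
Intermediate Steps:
Q(E) = √(3 + E)
p(N, U) = U²
(-920*(-83))/p(1, Q(-12)) = (-920*(-83))/((√(3 - 12))²) = 76360/((√(-9))²) = 76360/((3*I)²) = 76360/(-9) = 76360*(-⅑) = -76360/9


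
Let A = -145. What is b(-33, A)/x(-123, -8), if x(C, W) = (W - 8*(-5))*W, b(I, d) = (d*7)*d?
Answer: -147175/256 ≈ -574.90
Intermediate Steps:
b(I, d) = 7*d² (b(I, d) = (7*d)*d = 7*d²)
x(C, W) = W*(40 + W) (x(C, W) = (W + 40)*W = (40 + W)*W = W*(40 + W))
b(-33, A)/x(-123, -8) = (7*(-145)²)/((-8*(40 - 8))) = (7*21025)/((-8*32)) = 147175/(-256) = 147175*(-1/256) = -147175/256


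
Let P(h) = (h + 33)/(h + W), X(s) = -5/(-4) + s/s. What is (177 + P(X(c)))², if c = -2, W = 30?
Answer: 58644964/1849 ≈ 31717.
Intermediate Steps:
X(s) = 9/4 (X(s) = -5*(-¼) + 1 = 5/4 + 1 = 9/4)
P(h) = (33 + h)/(30 + h) (P(h) = (h + 33)/(h + 30) = (33 + h)/(30 + h))
(177 + P(X(c)))² = (177 + (33 + 9/4)/(30 + 9/4))² = (177 + (141/4)/(129/4))² = (177 + (4/129)*(141/4))² = (177 + 47/43)² = (7658/43)² = 58644964/1849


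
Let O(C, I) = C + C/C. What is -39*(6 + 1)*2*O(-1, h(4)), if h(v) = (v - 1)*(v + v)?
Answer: 0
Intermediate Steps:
h(v) = 2*v*(-1 + v) (h(v) = (-1 + v)*(2*v) = 2*v*(-1 + v))
O(C, I) = 1 + C (O(C, I) = C + 1 = 1 + C)
-39*(6 + 1)*2*O(-1, h(4)) = -39*(6 + 1)*2*(1 - 1) = -39*7*2*0 = -546*0 = -39*0 = 0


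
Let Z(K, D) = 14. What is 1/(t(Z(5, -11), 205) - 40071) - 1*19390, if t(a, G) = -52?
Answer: -777984971/40123 ≈ -19390.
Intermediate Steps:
1/(t(Z(5, -11), 205) - 40071) - 1*19390 = 1/(-52 - 40071) - 1*19390 = 1/(-40123) - 19390 = -1/40123 - 19390 = -777984971/40123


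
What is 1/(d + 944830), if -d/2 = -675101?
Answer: 1/2295032 ≈ 4.3572e-7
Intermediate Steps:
d = 1350202 (d = -2*(-675101) = 1350202)
1/(d + 944830) = 1/(1350202 + 944830) = 1/2295032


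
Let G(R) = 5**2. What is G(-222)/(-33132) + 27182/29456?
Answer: 112482203/121992024 ≈ 0.92205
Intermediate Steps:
G(R) = 25
G(-222)/(-33132) + 27182/29456 = 25/(-33132) + 27182/29456 = 25*(-1/33132) + 27182*(1/29456) = -25/33132 + 13591/14728 = 112482203/121992024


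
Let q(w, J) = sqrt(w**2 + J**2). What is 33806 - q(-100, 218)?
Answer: 33806 - 2*sqrt(14381) ≈ 33566.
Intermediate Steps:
q(w, J) = sqrt(J**2 + w**2)
33806 - q(-100, 218) = 33806 - sqrt(218**2 + (-100)**2) = 33806 - sqrt(47524 + 10000) = 33806 - sqrt(57524) = 33806 - 2*sqrt(14381)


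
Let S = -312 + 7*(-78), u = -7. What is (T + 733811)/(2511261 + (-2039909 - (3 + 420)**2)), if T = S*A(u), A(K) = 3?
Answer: 731237/292423 ≈ 2.5006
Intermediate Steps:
S = -858 (S = -312 - 546 = -858)
T = -2574 (T = -858*3 = -2574)
(T + 733811)/(2511261 + (-2039909 - (3 + 420)**2)) = (-2574 + 733811)/(2511261 + (-2039909 - (3 + 420)**2)) = 731237/(2511261 + (-2039909 - 1*423**2)) = 731237/(2511261 + (-2039909 - 1*178929)) = 731237/(2511261 + (-2039909 - 178929)) = 731237/(2511261 - 2218838) = 731237/292423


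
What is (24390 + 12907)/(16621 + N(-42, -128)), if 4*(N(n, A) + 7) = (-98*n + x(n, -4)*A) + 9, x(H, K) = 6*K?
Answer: 149188/73653 ≈ 2.0256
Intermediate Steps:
N(n, A) = -19/4 - 6*A - 49*n/2 (N(n, A) = -7 + ((-98*n + (6*(-4))*A) + 9)/4 = -7 + ((-98*n - 24*A) + 9)/4 = -7 + (9 - 98*n - 24*A)/4 = -7 + (9/4 - 6*A - 49*n/2) = -19/4 - 6*A - 49*n/2)
(24390 + 12907)/(16621 + N(-42, -128)) = (24390 + 12907)/(16621 + (-19/4 - 6*(-128) - 49/2*(-42))) = 37297/(16621 + (-19/4 + 768 + 1029)) = 37297/(16621 + 7169/4) = 37297/(73653/4) = 37297*(4/73653) = 149188/73653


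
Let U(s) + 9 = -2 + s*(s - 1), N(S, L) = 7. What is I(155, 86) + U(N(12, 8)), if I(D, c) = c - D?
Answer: -38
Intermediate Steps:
U(s) = -11 + s*(-1 + s) (U(s) = -9 + (-2 + s*(s - 1)) = -9 + (-2 + s*(-1 + s)) = -11 + s*(-1 + s))
I(155, 86) + U(N(12, 8)) = (86 - 1*155) + (-11 + 7² - 1*7) = (86 - 155) + (-11 + 49 - 7) = -69 + 31 = -38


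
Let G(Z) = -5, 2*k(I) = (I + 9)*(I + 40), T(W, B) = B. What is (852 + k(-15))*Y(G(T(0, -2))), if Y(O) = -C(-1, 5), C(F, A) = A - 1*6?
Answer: 777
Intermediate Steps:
C(F, A) = -6 + A (C(F, A) = A - 6 = -6 + A)
k(I) = (9 + I)*(40 + I)/2 (k(I) = ((I + 9)*(I + 40))/2 = ((9 + I)*(40 + I))/2 = (9 + I)*(40 + I)/2)
Y(O) = 1 (Y(O) = -(-6 + 5) = -1*(-1) = 1)
(852 + k(-15))*Y(G(T(0, -2))) = (852 + (180 + (1/2)*(-15)**2 + (49/2)*(-15)))*1 = (852 + (180 + (1/2)*225 - 735/2))*1 = (852 + (180 + 225/2 - 735/2))*1 = (852 - 75)*1 = 777*1 = 777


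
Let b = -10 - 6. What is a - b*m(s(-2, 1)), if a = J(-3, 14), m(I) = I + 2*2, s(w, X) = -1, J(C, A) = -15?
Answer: 33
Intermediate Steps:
m(I) = 4 + I (m(I) = I + 4 = 4 + I)
a = -15
b = -16
a - b*m(s(-2, 1)) = -15 - (-16)*(4 - 1) = -15 - (-16)*3 = -15 - 1*(-48) = -15 + 48 = 33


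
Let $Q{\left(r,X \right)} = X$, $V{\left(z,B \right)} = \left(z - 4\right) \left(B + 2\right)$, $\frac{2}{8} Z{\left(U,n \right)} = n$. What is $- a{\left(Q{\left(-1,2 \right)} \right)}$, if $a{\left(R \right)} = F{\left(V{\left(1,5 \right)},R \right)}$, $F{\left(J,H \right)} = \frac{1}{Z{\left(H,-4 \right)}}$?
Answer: $\frac{1}{16} \approx 0.0625$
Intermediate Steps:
$Z{\left(U,n \right)} = 4 n$
$V{\left(z,B \right)} = \left(-4 + z\right) \left(2 + B\right)$
$F{\left(J,H \right)} = - \frac{1}{16}$ ($F{\left(J,H \right)} = \frac{1}{4 \left(-4\right)} = \frac{1}{-16} = - \frac{1}{16}$)
$a{\left(R \right)} = - \frac{1}{16}$
$- a{\left(Q{\left(-1,2 \right)} \right)} = \left(-1\right) \left(- \frac{1}{16}\right) = \frac{1}{16}$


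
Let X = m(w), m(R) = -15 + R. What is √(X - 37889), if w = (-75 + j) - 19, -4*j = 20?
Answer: I*√38003 ≈ 194.94*I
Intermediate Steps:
j = -5 (j = -¼*20 = -5)
w = -99 (w = (-75 - 5) - 19 = -80 - 19 = -99)
X = -114 (X = -15 - 99 = -114)
√(X - 37889) = √(-114 - 37889) = √(-38003) = I*√38003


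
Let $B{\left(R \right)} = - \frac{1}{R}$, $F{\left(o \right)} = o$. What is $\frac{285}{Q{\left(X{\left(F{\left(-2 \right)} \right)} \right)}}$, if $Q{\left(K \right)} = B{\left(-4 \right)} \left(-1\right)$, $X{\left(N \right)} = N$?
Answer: $-1140$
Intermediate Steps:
$Q{\left(K \right)} = - \frac{1}{4}$ ($Q{\left(K \right)} = - \frac{1}{-4} \left(-1\right) = \left(-1\right) \left(- \frac{1}{4}\right) \left(-1\right) = \frac{1}{4} \left(-1\right) = - \frac{1}{4}$)
$\frac{285}{Q{\left(X{\left(F{\left(-2 \right)} \right)} \right)}} = \frac{285}{- \frac{1}{4}} = 285 \left(-4\right) = -1140$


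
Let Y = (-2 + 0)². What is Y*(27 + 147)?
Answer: 696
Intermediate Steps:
Y = 4 (Y = (-2)² = 4)
Y*(27 + 147) = 4*(27 + 147) = 4*174 = 696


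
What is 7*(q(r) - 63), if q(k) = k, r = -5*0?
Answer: -441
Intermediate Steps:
r = 0
7*(q(r) - 63) = 7*(0 - 63) = 7*(-63) = -441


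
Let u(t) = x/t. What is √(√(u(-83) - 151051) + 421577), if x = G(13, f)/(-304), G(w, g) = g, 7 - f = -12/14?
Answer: √(205492685138468 + 11039*I*√294512039497991)/22078 ≈ 649.29 + 0.29929*I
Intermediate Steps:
f = 55/7 (f = 7 - (-12)/14 = 7 - 1*(-6/7) = 7 + 6/7 = 55/7 ≈ 7.8571)
x = -55/2128 (x = (55/7)/(-304) = (55/7)*(-1/304) = -55/2128 ≈ -0.025846)
u(t) = -55/(2128*t)
√(√(u(-83) - 151051) + 421577) = √(√(-55/2128/(-83) - 151051) + 421577) = √(√(-55/2128*(-1/83) - 151051) + 421577) = √(√(55/176624 - 151051) + 421577) = √(√(-26679231769/176624) + 421577) = √(I*√294512039497991/44156 + 421577) = √(421577 + I*√294512039497991/44156)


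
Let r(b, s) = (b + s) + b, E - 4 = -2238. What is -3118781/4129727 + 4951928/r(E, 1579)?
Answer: -20459120921965/11930781303 ≈ -1714.8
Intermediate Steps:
E = -2234 (E = 4 - 2238 = -2234)
r(b, s) = s + 2*b
-3118781/4129727 + 4951928/r(E, 1579) = -3118781/4129727 + 4951928/(1579 + 2*(-2234)) = -3118781*1/4129727 + 4951928/(1579 - 4468) = -3118781/4129727 + 4951928/(-2889) = -3118781/4129727 + 4951928*(-1/2889) = -3118781/4129727 - 4951928/2889 = -20459120921965/11930781303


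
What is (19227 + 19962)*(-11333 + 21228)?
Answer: 387775155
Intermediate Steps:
(19227 + 19962)*(-11333 + 21228) = 39189*9895 = 387775155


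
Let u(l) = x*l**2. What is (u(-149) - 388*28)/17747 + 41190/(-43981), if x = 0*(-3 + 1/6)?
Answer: -1208808514/780530807 ≈ -1.5487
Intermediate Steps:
x = 0 (x = 0*(-3 + 1/6) = 0*(-17/6) = 0)
u(l) = 0 (u(l) = 0*l**2 = 0)
(u(-149) - 388*28)/17747 + 41190/(-43981) = (0 - 388*28)/17747 + 41190/(-43981) = (0 - 10864)*(1/17747) + 41190*(-1/43981) = -10864*1/17747 - 41190/43981 = -10864/17747 - 41190/43981 = -1208808514/780530807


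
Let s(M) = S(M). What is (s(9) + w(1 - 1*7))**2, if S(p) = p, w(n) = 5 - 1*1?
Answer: 169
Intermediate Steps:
w(n) = 4 (w(n) = 5 - 1 = 4)
s(M) = M
(s(9) + w(1 - 1*7))**2 = (9 + 4)**2 = 13**2 = 169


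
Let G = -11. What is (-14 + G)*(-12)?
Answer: 300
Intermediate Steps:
(-14 + G)*(-12) = (-14 - 11)*(-12) = -25*(-12) = 300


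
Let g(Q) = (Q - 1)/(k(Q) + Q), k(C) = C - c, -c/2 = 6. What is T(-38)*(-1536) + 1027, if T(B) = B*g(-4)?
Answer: -71933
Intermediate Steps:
c = -12 (c = -2*6 = -12)
k(C) = 12 + C (k(C) = C - 1*(-12) = C + 12 = 12 + C)
g(Q) = (-1 + Q)/(12 + 2*Q) (g(Q) = (Q - 1)/((12 + Q) + Q) = (-1 + Q)/(12 + 2*Q))
T(B) = -5*B/4 (T(B) = B*((-1 - 4)/(2*(6 - 4))) = B*((½)*(-5)/2) = B*((½)*(½)*(-5)) = B*(-5/4) = -5*B/4)
T(-38)*(-1536) + 1027 = -5/4*(-38)*(-1536) + 1027 = (95/2)*(-1536) + 1027 = -72960 + 1027 = -71933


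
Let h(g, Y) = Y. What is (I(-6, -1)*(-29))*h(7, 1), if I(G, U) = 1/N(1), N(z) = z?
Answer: -29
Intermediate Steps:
I(G, U) = 1 (I(G, U) = 1/1 = 1)
(I(-6, -1)*(-29))*h(7, 1) = (1*(-29))*1 = -29*1 = -29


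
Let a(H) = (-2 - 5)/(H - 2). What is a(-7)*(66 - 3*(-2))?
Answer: 56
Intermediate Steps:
a(H) = -7/(-2 + H)
a(-7)*(66 - 3*(-2)) = (-7/(-2 - 7))*(66 - 3*(-2)) = (-7/(-9))*(66 + 6) = -7*(-⅑)*72 = (7/9)*72 = 56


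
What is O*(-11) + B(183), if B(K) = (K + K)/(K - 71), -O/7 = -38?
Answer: -163673/56 ≈ -2922.7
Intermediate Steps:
O = 266 (O = -7*(-38) = 266)
B(K) = 2*K/(-71 + K) (B(K) = (2*K)/(-71 + K) = 2*K/(-71 + K))
O*(-11) + B(183) = 266*(-11) + 2*183/(-71 + 183) = -2926 + 2*183/112 = -2926 + 2*183*(1/112) = -2926 + 183/56 = -163673/56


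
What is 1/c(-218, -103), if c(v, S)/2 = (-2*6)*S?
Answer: 1/2472 ≈ 0.00040453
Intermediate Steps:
c(v, S) = -24*S (c(v, S) = 2*((-2*6)*S) = 2*(-12*S) = -24*S)
1/c(-218, -103) = 1/(-24*(-103)) = 1/2472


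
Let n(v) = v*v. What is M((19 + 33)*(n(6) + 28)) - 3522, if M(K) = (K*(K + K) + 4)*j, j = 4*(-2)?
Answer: -177212898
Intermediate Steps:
j = -8
n(v) = v²
M(K) = -32 - 16*K² (M(K) = (K*(K + K) + 4)*(-8) = (K*(2*K) + 4)*(-8) = (2*K² + 4)*(-8) = (4 + 2*K²)*(-8) = -32 - 16*K²)
M((19 + 33)*(n(6) + 28)) - 3522 = (-32 - 16*(19 + 33)²*(6² + 28)²) - 3522 = (-32 - 16*2704*(36 + 28)²) - 3522 = (-32 - 16*(52*64)²) - 3522 = (-32 - 16*3328²) - 3522 = (-32 - 16*11075584) - 3522 = (-32 - 177209344) - 3522 = -177209376 - 3522 = -177212898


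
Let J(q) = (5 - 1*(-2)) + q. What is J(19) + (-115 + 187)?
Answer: 98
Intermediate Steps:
J(q) = 7 + q (J(q) = (5 + 2) + q = 7 + q)
J(19) + (-115 + 187) = (7 + 19) + (-115 + 187) = 26 + 72 = 98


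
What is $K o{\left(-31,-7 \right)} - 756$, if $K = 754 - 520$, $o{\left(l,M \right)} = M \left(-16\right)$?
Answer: $25452$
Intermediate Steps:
$o{\left(l,M \right)} = - 16 M$
$K = 234$
$K o{\left(-31,-7 \right)} - 756 = 234 \left(\left(-16\right) \left(-7\right)\right) - 756 = 234 \cdot 112 - 756 = 26208 - 756 = 25452$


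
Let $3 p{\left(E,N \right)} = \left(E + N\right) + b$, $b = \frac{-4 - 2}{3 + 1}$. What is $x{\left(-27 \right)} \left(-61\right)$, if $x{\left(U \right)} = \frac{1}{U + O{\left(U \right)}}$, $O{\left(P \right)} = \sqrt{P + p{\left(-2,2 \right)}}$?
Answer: $\frac{3294}{1513} + \frac{61 i \sqrt{110}}{1513} \approx 2.1771 + 0.42285 i$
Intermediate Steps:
$b = - \frac{3}{2}$ ($b = - \frac{6}{4} = \left(-6\right) \frac{1}{4} = - \frac{3}{2} \approx -1.5$)
$p{\left(E,N \right)} = - \frac{1}{2} + \frac{E}{3} + \frac{N}{3}$ ($p{\left(E,N \right)} = \frac{\left(E + N\right) - \frac{3}{2}}{3} = \frac{- \frac{3}{2} + E + N}{3} = - \frac{1}{2} + \frac{E}{3} + \frac{N}{3}$)
$O{\left(P \right)} = \sqrt{- \frac{1}{2} + P}$ ($O{\left(P \right)} = \sqrt{P + \left(- \frac{1}{2} + \frac{1}{3} \left(-2\right) + \frac{1}{3} \cdot 2\right)} = \sqrt{P - \frac{1}{2}} = \sqrt{- \frac{1}{2} + P}$)
$x{\left(U \right)} = \frac{1}{U + \frac{\sqrt{-2 + 4 U}}{2}}$
$x{\left(-27 \right)} \left(-61\right) = \frac{2}{2 \left(-27\right) + \sqrt{2} \sqrt{-1 + 2 \left(-27\right)}} \left(-61\right) = \frac{2}{-54 + \sqrt{2} \sqrt{-1 - 54}} \left(-61\right) = \frac{2}{-54 + \sqrt{2} \sqrt{-55}} \left(-61\right) = \frac{2}{-54 + \sqrt{2} i \sqrt{55}} \left(-61\right) = \frac{2}{-54 + i \sqrt{110}} \left(-61\right) = - \frac{122}{-54 + i \sqrt{110}}$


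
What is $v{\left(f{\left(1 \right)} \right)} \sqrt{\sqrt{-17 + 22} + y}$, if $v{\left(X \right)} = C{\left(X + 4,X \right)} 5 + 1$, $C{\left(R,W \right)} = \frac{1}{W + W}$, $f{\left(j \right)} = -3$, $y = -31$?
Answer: $\frac{\sqrt{-31 + \sqrt{5}}}{6} \approx 0.89387 i$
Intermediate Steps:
$C{\left(R,W \right)} = \frac{1}{2 W}$
$v{\left(X \right)} = 1 + \frac{5}{2 X}$ ($v{\left(X \right)} = \frac{1}{2 X} 5 + 1 = \frac{5}{2 X} + 1 = 1 + \frac{5}{2 X}$)
$v{\left(f{\left(1 \right)} \right)} \sqrt{\sqrt{-17 + 22} + y} = \frac{\frac{5}{2} - 3}{-3} \sqrt{\sqrt{-17 + 22} - 31} = \left(- \frac{1}{3}\right) \left(- \frac{1}{2}\right) \sqrt{\sqrt{5} - 31} = \frac{\sqrt{-31 + \sqrt{5}}}{6}$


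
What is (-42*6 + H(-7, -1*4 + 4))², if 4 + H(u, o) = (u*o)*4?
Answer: 65536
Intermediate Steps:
H(u, o) = -4 + 4*o*u (H(u, o) = -4 + (u*o)*4 = -4 + (o*u)*4 = -4 + 4*o*u)
(-42*6 + H(-7, -1*4 + 4))² = (-42*6 + (-4 + 4*(-1*4 + 4)*(-7)))² = (-252 + (-4 + 4*(-4 + 4)*(-7)))² = (-252 + (-4 + 4*0*(-7)))² = (-252 + (-4 + 0))² = (-252 - 4)² = (-256)² = 65536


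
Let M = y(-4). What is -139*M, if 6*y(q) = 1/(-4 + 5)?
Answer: -139/6 ≈ -23.167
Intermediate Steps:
y(q) = ⅙ (y(q) = 1/(6*(-4 + 5)) = (⅙)/1 = (⅙)*1 = ⅙)
M = ⅙ ≈ 0.16667
-139*M = -139*⅙ = -139/6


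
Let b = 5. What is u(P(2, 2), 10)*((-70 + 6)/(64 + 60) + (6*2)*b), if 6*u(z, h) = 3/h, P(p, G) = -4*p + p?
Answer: 461/155 ≈ 2.9742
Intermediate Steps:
P(p, G) = -3*p
u(z, h) = 1/(2*h) (u(z, h) = (3/h)/6 = 1/(2*h))
u(P(2, 2), 10)*((-70 + 6)/(64 + 60) + (6*2)*b) = ((½)/10)*((-70 + 6)/(64 + 60) + (6*2)*5) = ((½)*(⅒))*(-64/124 + 12*5) = (-64*1/124 + 60)/20 = (-16/31 + 60)/20 = (1/20)*(1844/31) = 461/155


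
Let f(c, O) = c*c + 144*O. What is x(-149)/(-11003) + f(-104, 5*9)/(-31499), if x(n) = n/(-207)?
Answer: -39398426167/71742783879 ≈ -0.54916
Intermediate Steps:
f(c, O) = c² + 144*O
x(n) = -n/207 (x(n) = n*(-1/207) = -n/207)
x(-149)/(-11003) + f(-104, 5*9)/(-31499) = -1/207*(-149)/(-11003) + ((-104)² + 144*(5*9))/(-31499) = (149/207)*(-1/11003) + (10816 + 144*45)*(-1/31499) = -149/2277621 + (10816 + 6480)*(-1/31499) = -149/2277621 + 17296*(-1/31499) = -149/2277621 - 17296/31499 = -39398426167/71742783879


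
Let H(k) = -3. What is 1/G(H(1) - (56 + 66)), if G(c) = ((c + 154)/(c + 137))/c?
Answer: -1500/29 ≈ -51.724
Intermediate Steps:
G(c) = (154 + c)/(c*(137 + c)) (G(c) = ((154 + c)/(137 + c))/c = (154 + c)/(c*(137 + c)))
1/G(H(1) - (56 + 66)) = 1/((154 + (-3 - (56 + 66)))/((-3 - (56 + 66))*(137 + (-3 - (56 + 66))))) = 1/((154 + (-3 - 1*122))/((-3 - 1*122)*(137 + (-3 - 1*122)))) = 1/((154 + (-3 - 122))/((-3 - 122)*(137 + (-3 - 122)))) = 1/((154 - 125)/((-125)*(137 - 125))) = 1/(-1/125*29/12) = 1/(-1/125*1/12*29) = 1/(-29/1500) = -1500/29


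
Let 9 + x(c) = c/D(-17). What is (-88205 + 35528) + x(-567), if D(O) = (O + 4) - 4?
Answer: -895095/17 ≈ -52653.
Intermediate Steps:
D(O) = O (D(O) = (4 + O) - 4 = O)
x(c) = -9 - c/17 (x(c) = -9 + c/(-17) = -9 + c*(-1/17) = -9 - c/17)
(-88205 + 35528) + x(-567) = (-88205 + 35528) + (-9 - 1/17*(-567)) = -52677 + (-9 + 567/17) = -52677 + 414/17 = -895095/17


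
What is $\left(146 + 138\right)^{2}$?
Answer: $80656$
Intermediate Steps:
$\left(146 + 138\right)^{2} = 284^{2} = 80656$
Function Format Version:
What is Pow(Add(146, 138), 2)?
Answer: 80656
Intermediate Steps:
Pow(Add(146, 138), 2) = Pow(284, 2) = 80656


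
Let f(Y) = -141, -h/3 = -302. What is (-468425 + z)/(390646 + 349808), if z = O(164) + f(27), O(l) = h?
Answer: -233830/370227 ≈ -0.63159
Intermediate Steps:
h = 906 (h = -3*(-302) = 906)
O(l) = 906
z = 765 (z = 906 - 141 = 765)
(-468425 + z)/(390646 + 349808) = (-468425 + 765)/(390646 + 349808) = -467660/740454 = -467660*1/740454 = -233830/370227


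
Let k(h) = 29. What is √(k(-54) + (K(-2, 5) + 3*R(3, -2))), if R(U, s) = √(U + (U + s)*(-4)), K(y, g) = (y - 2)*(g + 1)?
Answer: √(5 + 3*I) ≈ 2.3271 + 0.64457*I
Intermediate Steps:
K(y, g) = (1 + g)*(-2 + y) (K(y, g) = (-2 + y)*(1 + g) = (1 + g)*(-2 + y))
R(U, s) = √(-4*s - 3*U) (R(U, s) = √(U + (-4*U - 4*s)) = √(-4*s - 3*U))
√(k(-54) + (K(-2, 5) + 3*R(3, -2))) = √(29 + ((-2 - 2 - 2*5 + 5*(-2)) + 3*√(-4*(-2) - 3*3))) = √(29 + ((-2 - 2 - 10 - 10) + 3*√(8 - 9))) = √(29 + (-24 + 3*√(-1))) = √(29 + (-24 + 3*I)) = √(5 + 3*I)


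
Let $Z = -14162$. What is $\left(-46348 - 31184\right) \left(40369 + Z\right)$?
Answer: $-2031881124$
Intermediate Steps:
$\left(-46348 - 31184\right) \left(40369 + Z\right) = \left(-46348 - 31184\right) \left(40369 - 14162\right) = \left(-77532\right) 26207 = -2031881124$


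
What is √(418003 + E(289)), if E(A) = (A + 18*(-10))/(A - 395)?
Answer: √4696670154/106 ≈ 646.53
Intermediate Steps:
E(A) = (-180 + A)/(-395 + A) (E(A) = (A - 180)/(-395 + A) = (-180 + A)/(-395 + A))
√(418003 + E(289)) = √(418003 + (-180 + 289)/(-395 + 289)) = √(418003 + 109/(-106)) = √(418003 - 1/106*109) = √(418003 - 109/106) = √(44308209/106) = √4696670154/106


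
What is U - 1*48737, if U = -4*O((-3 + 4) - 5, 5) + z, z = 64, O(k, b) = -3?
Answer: -48661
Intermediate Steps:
U = 76 (U = -4*(-3) + 64 = 12 + 64 = 76)
U - 1*48737 = 76 - 1*48737 = 76 - 48737 = -48661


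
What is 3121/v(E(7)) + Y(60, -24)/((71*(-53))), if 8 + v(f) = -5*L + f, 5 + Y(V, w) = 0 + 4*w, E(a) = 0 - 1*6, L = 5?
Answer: -11740384/146757 ≈ -79.999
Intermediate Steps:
E(a) = -6 (E(a) = 0 - 6 = -6)
Y(V, w) = -5 + 4*w (Y(V, w) = -5 + (0 + 4*w) = -5 + 4*w)
v(f) = -33 + f (v(f) = -8 + (-5*5 + f) = -8 + (-25 + f) = -33 + f)
3121/v(E(7)) + Y(60, -24)/((71*(-53))) = 3121/(-33 - 6) + (-5 + 4*(-24))/((71*(-53))) = 3121/(-39) + (-5 - 96)/(-3763) = 3121*(-1/39) - 101*(-1/3763) = -3121/39 + 101/3763 = -11740384/146757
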